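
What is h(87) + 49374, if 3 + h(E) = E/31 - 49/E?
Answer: 133159637/2697 ≈ 49373.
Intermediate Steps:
h(E) = -3 - 49/E + E/31 (h(E) = -3 + (E/31 - 49/E) = -3 + (-49/E + E/31) = -3 - 49/E + E/31)
h(87) + 49374 = (-3 - 49/87 + (1/31)*87) + 49374 = (-3 - 49*1/87 + 87/31) + 49374 = (-3 - 49/87 + 87/31) + 49374 = -2041/2697 + 49374 = 133159637/2697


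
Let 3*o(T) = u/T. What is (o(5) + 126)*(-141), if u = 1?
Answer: -88877/5 ≈ -17775.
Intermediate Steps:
o(T) = 1/(3*T) (o(T) = (1/T)/3 = 1/(3*T))
(o(5) + 126)*(-141) = ((⅓)/5 + 126)*(-141) = ((⅓)*(⅕) + 126)*(-141) = (1/15 + 126)*(-141) = (1891/15)*(-141) = -88877/5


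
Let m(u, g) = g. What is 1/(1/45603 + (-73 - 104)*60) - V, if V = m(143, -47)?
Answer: 22762235770/484303859 ≈ 47.000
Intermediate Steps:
V = -47
1/(1/45603 + (-73 - 104)*60) - V = 1/(1/45603 + (-73 - 104)*60) - 1*(-47) = 1/(1/45603 - 177*60) + 47 = 1/(1/45603 - 10620) + 47 = 1/(-484303859/45603) + 47 = -45603/484303859 + 47 = 22762235770/484303859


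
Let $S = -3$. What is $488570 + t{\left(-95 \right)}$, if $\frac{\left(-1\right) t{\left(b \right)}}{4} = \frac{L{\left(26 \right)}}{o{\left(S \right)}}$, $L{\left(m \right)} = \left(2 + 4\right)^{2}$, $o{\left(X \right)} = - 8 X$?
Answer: $488564$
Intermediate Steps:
$L{\left(m \right)} = 36$ ($L{\left(m \right)} = 6^{2} = 36$)
$t{\left(b \right)} = -6$ ($t{\left(b \right)} = - 4 \frac{36}{\left(-8\right) \left(-3\right)} = - 4 \cdot \frac{36}{24} = - 4 \cdot 36 \cdot \frac{1}{24} = \left(-4\right) \frac{3}{2} = -6$)
$488570 + t{\left(-95 \right)} = 488570 - 6 = 488564$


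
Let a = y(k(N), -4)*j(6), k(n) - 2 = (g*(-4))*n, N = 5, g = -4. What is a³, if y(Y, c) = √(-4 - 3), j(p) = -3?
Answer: 189*I*√7 ≈ 500.05*I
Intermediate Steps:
k(n) = 2 + 16*n (k(n) = 2 + (-4*(-4))*n = 2 + 16*n)
y(Y, c) = I*√7 (y(Y, c) = √(-7) = I*√7)
a = -3*I*√7 (a = (I*√7)*(-3) = -3*I*√7 ≈ -7.9373*I)
a³ = (-3*I*√7)³ = 189*I*√7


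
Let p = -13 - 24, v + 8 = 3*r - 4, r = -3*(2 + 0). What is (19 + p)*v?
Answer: 540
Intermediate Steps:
r = -6 (r = -3*2 = -6)
v = -30 (v = -8 + (3*(-6) - 4) = -8 + (-18 - 4) = -8 - 22 = -30)
p = -37
(19 + p)*v = (19 - 37)*(-30) = -18*(-30) = 540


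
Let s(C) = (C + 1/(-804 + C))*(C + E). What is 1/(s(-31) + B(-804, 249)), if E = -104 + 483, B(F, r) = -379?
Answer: -835/9324793 ≈ -8.9546e-5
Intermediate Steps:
E = 379
s(C) = (379 + C)*(C + 1/(-804 + C)) (s(C) = (C + 1/(-804 + C))*(C + 379) = (C + 1/(-804 + C))*(379 + C) = (379 + C)*(C + 1/(-804 + C)))
1/(s(-31) + B(-804, 249)) = 1/((379 + (-31)³ - 304715*(-31) - 425*(-31)²)/(-804 - 31) - 379) = 1/((379 - 29791 + 9446165 - 425*961)/(-835) - 379) = 1/(-(379 - 29791 + 9446165 - 408425)/835 - 379) = 1/(-1/835*9008328 - 379) = 1/(-9008328/835 - 379) = 1/(-9324793/835) = -835/9324793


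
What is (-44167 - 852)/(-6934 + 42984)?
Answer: -45019/36050 ≈ -1.2488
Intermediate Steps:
(-44167 - 852)/(-6934 + 42984) = -45019/36050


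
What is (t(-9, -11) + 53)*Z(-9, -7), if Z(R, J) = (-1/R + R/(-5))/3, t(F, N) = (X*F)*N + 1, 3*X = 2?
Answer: 688/9 ≈ 76.444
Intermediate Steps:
X = ⅔ (X = (⅓)*2 = ⅔ ≈ 0.66667)
t(F, N) = 1 + 2*F*N/3 (t(F, N) = (2*F/3)*N + 1 = 2*F*N/3 + 1 = 1 + 2*F*N/3)
Z(R, J) = -1/(3*R) - R/15 (Z(R, J) = (-1/R + R*(-⅕))*(⅓) = (-1/R - R/5)*(⅓) = -1/(3*R) - R/15)
(t(-9, -11) + 53)*Z(-9, -7) = ((1 + (⅔)*(-9)*(-11)) + 53)*((1/15)*(-5 - 1*(-9)²)/(-9)) = ((1 + 66) + 53)*((1/15)*(-⅑)*(-5 - 1*81)) = (67 + 53)*((1/15)*(-⅑)*(-5 - 81)) = 120*((1/15)*(-⅑)*(-86)) = 120*(86/135) = 688/9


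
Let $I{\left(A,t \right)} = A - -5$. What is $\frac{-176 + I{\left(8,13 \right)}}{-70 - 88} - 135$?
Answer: $- \frac{21167}{158} \approx -133.97$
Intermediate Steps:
$I{\left(A,t \right)} = 5 + A$ ($I{\left(A,t \right)} = A + 5 = 5 + A$)
$\frac{-176 + I{\left(8,13 \right)}}{-70 - 88} - 135 = \frac{-176 + \left(5 + 8\right)}{-70 - 88} - 135 = \frac{-176 + 13}{-158} - 135 = \left(-163\right) \left(- \frac{1}{158}\right) - 135 = \frac{163}{158} - 135 = - \frac{21167}{158}$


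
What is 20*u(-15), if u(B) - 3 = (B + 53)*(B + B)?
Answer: -22740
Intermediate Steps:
u(B) = 3 + 2*B*(53 + B) (u(B) = 3 + (B + 53)*(B + B) = 3 + (53 + B)*(2*B) = 3 + 2*B*(53 + B))
20*u(-15) = 20*(3 + 2*(-15)² + 106*(-15)) = 20*(3 + 2*225 - 1590) = 20*(3 + 450 - 1590) = 20*(-1137) = -22740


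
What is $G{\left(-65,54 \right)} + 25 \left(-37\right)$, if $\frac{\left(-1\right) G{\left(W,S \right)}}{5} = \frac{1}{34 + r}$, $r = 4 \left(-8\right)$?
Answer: $- \frac{1855}{2} \approx -927.5$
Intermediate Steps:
$r = -32$
$G{\left(W,S \right)} = - \frac{5}{2}$ ($G{\left(W,S \right)} = - \frac{5}{34 - 32} = - \frac{5}{2}$)
$G{\left(-65,54 \right)} + 25 \left(-37\right) = - \frac{5}{2} + 25 \left(-37\right) = - \frac{5}{2} - 925 = - \frac{1855}{2}$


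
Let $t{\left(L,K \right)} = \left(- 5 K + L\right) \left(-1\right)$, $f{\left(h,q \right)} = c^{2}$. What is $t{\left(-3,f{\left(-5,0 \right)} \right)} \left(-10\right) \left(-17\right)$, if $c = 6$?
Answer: $31110$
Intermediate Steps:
$f{\left(h,q \right)} = 36$ ($f{\left(h,q \right)} = 6^{2} = 36$)
$t{\left(L,K \right)} = - L + 5 K$ ($t{\left(L,K \right)} = \left(L - 5 K\right) \left(-1\right) = - L + 5 K$)
$t{\left(-3,f{\left(-5,0 \right)} \right)} \left(-10\right) \left(-17\right) = \left(\left(-1\right) \left(-3\right) + 5 \cdot 36\right) \left(-10\right) \left(-17\right) = \left(3 + 180\right) \left(-10\right) \left(-17\right) = 183 \left(-10\right) \left(-17\right) = \left(-1830\right) \left(-17\right) = 31110$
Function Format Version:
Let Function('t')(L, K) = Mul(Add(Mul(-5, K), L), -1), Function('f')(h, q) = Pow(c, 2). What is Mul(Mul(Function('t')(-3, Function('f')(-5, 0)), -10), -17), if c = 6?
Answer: 31110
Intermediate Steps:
Function('f')(h, q) = 36 (Function('f')(h, q) = Pow(6, 2) = 36)
Function('t')(L, K) = Add(Mul(-1, L), Mul(5, K)) (Function('t')(L, K) = Mul(Add(L, Mul(-5, K)), -1) = Add(Mul(-1, L), Mul(5, K)))
Mul(Mul(Function('t')(-3, Function('f')(-5, 0)), -10), -17) = Mul(Mul(Add(Mul(-1, -3), Mul(5, 36)), -10), -17) = Mul(Mul(Add(3, 180), -10), -17) = Mul(Mul(183, -10), -17) = Mul(-1830, -17) = 31110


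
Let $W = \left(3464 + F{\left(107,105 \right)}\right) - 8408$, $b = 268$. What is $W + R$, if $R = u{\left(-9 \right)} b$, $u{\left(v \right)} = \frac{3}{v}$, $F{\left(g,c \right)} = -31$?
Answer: $- \frac{15193}{3} \approx -5064.3$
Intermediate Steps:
$R = - \frac{268}{3}$ ($R = \frac{3}{-9} \cdot 268 = 3 \left(- \frac{1}{9}\right) 268 = \left(- \frac{1}{3}\right) 268 = - \frac{268}{3} \approx -89.333$)
$W = -4975$ ($W = \left(3464 - 31\right) - 8408 = 3433 - 8408 = -4975$)
$W + R = -4975 - \frac{268}{3} = - \frac{15193}{3}$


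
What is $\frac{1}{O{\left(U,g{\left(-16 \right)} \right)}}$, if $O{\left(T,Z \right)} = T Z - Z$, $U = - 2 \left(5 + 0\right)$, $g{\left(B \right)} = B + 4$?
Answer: $\frac{1}{132} \approx 0.0075758$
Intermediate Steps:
$g{\left(B \right)} = 4 + B$
$U = -10$ ($U = \left(-2\right) 5 = -10$)
$O{\left(T,Z \right)} = - Z + T Z$
$\frac{1}{O{\left(U,g{\left(-16 \right)} \right)}} = \frac{1}{\left(4 - 16\right) \left(-1 - 10\right)} = \frac{1}{\left(-12\right) \left(-11\right)} = \frac{1}{132}$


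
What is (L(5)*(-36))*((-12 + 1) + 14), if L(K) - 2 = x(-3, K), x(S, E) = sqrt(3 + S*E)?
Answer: -216 - 216*I*sqrt(3) ≈ -216.0 - 374.12*I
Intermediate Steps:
x(S, E) = sqrt(3 + E*S)
L(K) = 2 + sqrt(3 - 3*K) (L(K) = 2 + sqrt(3 + K*(-3)) = 2 + sqrt(3 - 3*K))
(L(5)*(-36))*((-12 + 1) + 14) = ((2 + sqrt(3 - 3*5))*(-36))*((-12 + 1) + 14) = ((2 + sqrt(3 - 15))*(-36))*(-11 + 14) = ((2 + sqrt(-12))*(-36))*3 = ((2 + 2*I*sqrt(3))*(-36))*3 = (-72 - 72*I*sqrt(3))*3 = -216 - 216*I*sqrt(3)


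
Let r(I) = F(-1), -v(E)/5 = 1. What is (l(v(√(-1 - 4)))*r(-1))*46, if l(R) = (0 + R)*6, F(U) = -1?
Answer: 1380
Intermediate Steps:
v(E) = -5 (v(E) = -5*1 = -5)
l(R) = 6*R (l(R) = R*6 = 6*R)
r(I) = -1
(l(v(√(-1 - 4)))*r(-1))*46 = ((6*(-5))*(-1))*46 = -30*(-1)*46 = 30*46 = 1380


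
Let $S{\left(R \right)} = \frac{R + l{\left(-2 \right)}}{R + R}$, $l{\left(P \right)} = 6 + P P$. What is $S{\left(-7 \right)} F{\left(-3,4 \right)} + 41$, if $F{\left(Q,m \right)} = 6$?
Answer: $\frac{278}{7} \approx 39.714$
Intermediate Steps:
$l{\left(P \right)} = 6 + P^{2}$
$S{\left(R \right)} = \frac{10 + R}{2 R}$ ($S{\left(R \right)} = \frac{R + \left(6 + \left(-2\right)^{2}\right)}{R + R} = \frac{R + \left(6 + 4\right)}{2 R} = \left(R + 10\right) \frac{1}{2 R} = \left(10 + R\right) \frac{1}{2 R} = \frac{10 + R}{2 R}$)
$S{\left(-7 \right)} F{\left(-3,4 \right)} + 41 = \frac{10 - 7}{2 \left(-7\right)} 6 + 41 = \frac{1}{2} \left(- \frac{1}{7}\right) 3 \cdot 6 + 41 = \left(- \frac{3}{14}\right) 6 + 41 = - \frac{9}{7} + 41 = \frac{278}{7}$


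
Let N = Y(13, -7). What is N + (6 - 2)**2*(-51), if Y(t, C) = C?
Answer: -823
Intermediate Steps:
N = -7
N + (6 - 2)**2*(-51) = -7 + (6 - 2)**2*(-51) = -7 + 4**2*(-51) = -7 + 16*(-51) = -7 - 816 = -823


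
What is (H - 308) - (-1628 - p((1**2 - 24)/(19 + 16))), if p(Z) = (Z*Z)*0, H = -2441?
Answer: -1121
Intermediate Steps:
p(Z) = 0 (p(Z) = Z**2*0 = 0)
(H - 308) - (-1628 - p((1**2 - 24)/(19 + 16))) = (-2441 - 308) - (-1628 - 1*0) = -2749 - (-1628 + 0) = -2749 - 1*(-1628) = -2749 + 1628 = -1121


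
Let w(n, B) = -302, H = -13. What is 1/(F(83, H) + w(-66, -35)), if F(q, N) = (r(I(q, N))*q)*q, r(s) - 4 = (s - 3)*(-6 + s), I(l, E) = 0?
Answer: 1/151256 ≈ 6.6113e-6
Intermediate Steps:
r(s) = 4 + (-6 + s)*(-3 + s) (r(s) = 4 + (s - 3)*(-6 + s) = 4 + (-3 + s)*(-6 + s) = 4 + (-6 + s)*(-3 + s))
F(q, N) = 22*q**2 (F(q, N) = ((22 + 0**2 - 9*0)*q)*q = ((22 + 0 + 0)*q)*q = (22*q)*q = 22*q**2)
1/(F(83, H) + w(-66, -35)) = 1/(22*83**2 - 302) = 1/(22*6889 - 302) = 1/(151558 - 302) = 1/151256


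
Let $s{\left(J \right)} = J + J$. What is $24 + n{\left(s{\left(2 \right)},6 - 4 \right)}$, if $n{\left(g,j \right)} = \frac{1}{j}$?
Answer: $\frac{49}{2} \approx 24.5$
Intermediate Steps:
$s{\left(J \right)} = 2 J$
$24 + n{\left(s{\left(2 \right)},6 - 4 \right)} = 24 + \frac{1}{6 - 4} = 24 + \frac{1}{2} = \frac{49}{2}$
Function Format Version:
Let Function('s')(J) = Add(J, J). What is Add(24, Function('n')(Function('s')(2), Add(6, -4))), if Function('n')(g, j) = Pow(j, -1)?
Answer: Rational(49, 2) ≈ 24.500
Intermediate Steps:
Function('s')(J) = Mul(2, J)
Add(24, Function('n')(Function('s')(2), Add(6, -4))) = Add(24, Pow(Add(6, -4), -1)) = Add(24, Pow(2, -1)) = Add(24, Rational(1, 2)) = Rational(49, 2)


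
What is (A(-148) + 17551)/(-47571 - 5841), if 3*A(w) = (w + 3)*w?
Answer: -74113/160236 ≈ -0.46252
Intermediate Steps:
A(w) = w*(3 + w)/3 (A(w) = ((w + 3)*w)/3 = ((3 + w)*w)/3 = (w*(3 + w))/3 = w*(3 + w)/3)
(A(-148) + 17551)/(-47571 - 5841) = ((⅓)*(-148)*(3 - 148) + 17551)/(-47571 - 5841) = ((⅓)*(-148)*(-145) + 17551)/(-53412) = (21460/3 + 17551)*(-1/53412) = (74113/3)*(-1/53412) = -74113/160236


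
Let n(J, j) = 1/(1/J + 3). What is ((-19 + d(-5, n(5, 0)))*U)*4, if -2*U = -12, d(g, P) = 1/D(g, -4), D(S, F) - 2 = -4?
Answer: -468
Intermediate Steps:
D(S, F) = -2 (D(S, F) = 2 - 4 = -2)
n(J, j) = 1/(3 + 1/J)
d(g, P) = -½ (d(g, P) = 1/(-2) = -½)
U = 6 (U = -½*(-12) = 6)
((-19 + d(-5, n(5, 0)))*U)*4 = ((-19 - ½)*6)*4 = -39/2*6*4 = -117*4 = -468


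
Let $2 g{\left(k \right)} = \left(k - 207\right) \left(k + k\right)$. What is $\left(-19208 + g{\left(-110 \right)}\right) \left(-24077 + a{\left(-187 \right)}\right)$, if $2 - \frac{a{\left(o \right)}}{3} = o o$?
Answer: $-2020053436$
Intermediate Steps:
$g{\left(k \right)} = k \left(-207 + k\right)$ ($g{\left(k \right)} = \frac{\left(k - 207\right) \left(k + k\right)}{2} = \frac{\left(-207 + k\right) 2 k}{2} = \frac{2 k \left(-207 + k\right)}{2} = k \left(-207 + k\right)$)
$a{\left(o \right)} = 6 - 3 o^{2}$ ($a{\left(o \right)} = 6 - 3 o o = 6 - 3 o^{2}$)
$\left(-19208 + g{\left(-110 \right)}\right) \left(-24077 + a{\left(-187 \right)}\right) = \left(-19208 - 110 \left(-207 - 110\right)\right) \left(-24077 + \left(6 - 3 \left(-187\right)^{2}\right)\right) = \left(-19208 - -34870\right) \left(-24077 + \left(6 - 104907\right)\right) = \left(-19208 + 34870\right) \left(-24077 + \left(6 - 104907\right)\right) = 15662 \left(-24077 - 104901\right) = 15662 \left(-128978\right) = -2020053436$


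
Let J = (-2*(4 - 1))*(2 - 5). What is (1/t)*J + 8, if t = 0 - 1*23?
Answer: 166/23 ≈ 7.2174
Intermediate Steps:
t = -23 (t = 0 - 23 = -23)
J = 18 (J = -2*3*(-3) = -6*(-3) = 18)
(1/t)*J + 8 = (1/(-23))*18 + 8 = (1*(-1/23))*18 + 8 = -1/23*18 + 8 = -18/23 + 8 = 166/23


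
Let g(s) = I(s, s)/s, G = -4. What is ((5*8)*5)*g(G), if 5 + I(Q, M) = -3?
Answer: 400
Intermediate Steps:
I(Q, M) = -8 (I(Q, M) = -5 - 3 = -8)
g(s) = -8/s
((5*8)*5)*g(G) = ((5*8)*5)*(-8/(-4)) = (40*5)*(-8*(-¼)) = 200*2 = 400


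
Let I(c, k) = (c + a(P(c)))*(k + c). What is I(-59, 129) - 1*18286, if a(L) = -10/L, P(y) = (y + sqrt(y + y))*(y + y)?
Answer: -80675534/3599 - 350*I*sqrt(118)/212341 ≈ -22416.0 - 0.017905*I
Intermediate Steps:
P(y) = 2*y*(y + sqrt(2)*sqrt(y)) (P(y) = (y + sqrt(2*y))*(2*y) = (y + sqrt(2)*sqrt(y))*(2*y) = 2*y*(y + sqrt(2)*sqrt(y)))
I(c, k) = (c + k)*(c - 10/(2*c**2 + 2*sqrt(2)*c**(3/2))) (I(c, k) = (c - 10/(2*c**2 + 2*sqrt(2)*c**(3/2)))*(k + c) = (c - 10/(2*c**2 + 2*sqrt(2)*c**(3/2)))*(c + k) = (c + k)*(c - 10/(2*c**2 + 2*sqrt(2)*c**(3/2))))
I(-59, 129) - 1*18286 = (-5*(-59) - 5*129 - 59*(-59 + 129)*((-59)**2 + sqrt(2)*(-59)**(3/2)))/((-59)**2 + sqrt(2)*(-59)**(3/2)) - 1*18286 = (295 - 645 - 59*70*(3481 + sqrt(2)*(-59*I*sqrt(59))))/(3481 + sqrt(2)*(-59*I*sqrt(59))) - 18286 = (295 - 645 - 59*70*(3481 - 59*I*sqrt(118)))/(3481 - 59*I*sqrt(118)) - 18286 = (295 - 645 + (-14376530 + 243670*I*sqrt(118)))/(3481 - 59*I*sqrt(118)) - 18286 = (-14376880 + 243670*I*sqrt(118))/(3481 - 59*I*sqrt(118)) - 18286 = -18286 + (-14376880 + 243670*I*sqrt(118))/(3481 - 59*I*sqrt(118))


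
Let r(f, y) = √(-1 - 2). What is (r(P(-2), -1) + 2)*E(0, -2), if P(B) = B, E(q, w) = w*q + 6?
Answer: 12 + 6*I*√3 ≈ 12.0 + 10.392*I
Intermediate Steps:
E(q, w) = 6 + q*w (E(q, w) = q*w + 6 = 6 + q*w)
r(f, y) = I*√3 (r(f, y) = √(-3) = I*√3)
(r(P(-2), -1) + 2)*E(0, -2) = (I*√3 + 2)*(6 + 0*(-2)) = (2 + I*√3)*(6 + 0) = (2 + I*√3)*6 = 12 + 6*I*√3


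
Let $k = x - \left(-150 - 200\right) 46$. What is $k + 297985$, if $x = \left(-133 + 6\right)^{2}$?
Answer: $330214$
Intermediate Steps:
$x = 16129$ ($x = \left(-127\right)^{2} = 16129$)
$k = 32229$ ($k = 16129 - \left(-150 - 200\right) 46 = 16129 - \left(-350\right) 46 = 16129 - -16100 = 16129 + 16100 = 32229$)
$k + 297985 = 32229 + 297985 = 330214$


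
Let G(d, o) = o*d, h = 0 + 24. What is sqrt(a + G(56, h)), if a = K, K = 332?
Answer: 2*sqrt(419) ≈ 40.939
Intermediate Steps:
h = 24
a = 332
G(d, o) = d*o
sqrt(a + G(56, h)) = sqrt(332 + 56*24) = sqrt(332 + 1344) = sqrt(1676) = 2*sqrt(419)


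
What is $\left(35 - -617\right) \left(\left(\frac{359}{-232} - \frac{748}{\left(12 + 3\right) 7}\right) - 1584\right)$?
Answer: $- \frac{6323987773}{6090} \approx -1.0384 \cdot 10^{6}$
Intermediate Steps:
$\left(35 - -617\right) \left(\left(\frac{359}{-232} - \frac{748}{\left(12 + 3\right) 7}\right) - 1584\right) = \left(35 + 617\right) \left(\left(359 \left(- \frac{1}{232}\right) - \frac{748}{15 \cdot 7}\right) - 1584\right) = 652 \left(\left(- \frac{359}{232} - \frac{748}{105}\right) - 1584\right) = 652 \left(- \frac{211231}{24360} - 1584\right) = 652 \left(- \frac{38797471}{24360}\right) = - \frac{6323987773}{6090}$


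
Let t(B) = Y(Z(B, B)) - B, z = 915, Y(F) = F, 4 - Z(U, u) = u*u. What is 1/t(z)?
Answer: -1/838136 ≈ -1.1931e-6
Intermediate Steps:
Z(U, u) = 4 - u² (Z(U, u) = 4 - u*u = 4 - u²)
t(B) = 4 - B - B² (t(B) = (4 - B²) - B = 4 - B - B²)
1/t(z) = 1/(4 - 1*915 - 1*915²) = 1/(4 - 915 - 1*837225) = 1/(4 - 915 - 837225) = 1/(-838136) = -1/838136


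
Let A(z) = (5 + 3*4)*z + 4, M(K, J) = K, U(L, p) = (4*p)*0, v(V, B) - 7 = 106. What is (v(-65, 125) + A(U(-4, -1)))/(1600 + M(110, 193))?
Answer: 13/190 ≈ 0.068421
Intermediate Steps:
v(V, B) = 113 (v(V, B) = 7 + 106 = 113)
U(L, p) = 0
A(z) = 4 + 17*z (A(z) = (5 + 12)*z + 4 = 17*z + 4 = 4 + 17*z)
(v(-65, 125) + A(U(-4, -1)))/(1600 + M(110, 193)) = (113 + (4 + 17*0))/(1600 + 110) = (113 + (4 + 0))/1710 = (113 + 4)*(1/1710) = 117*(1/1710) = 13/190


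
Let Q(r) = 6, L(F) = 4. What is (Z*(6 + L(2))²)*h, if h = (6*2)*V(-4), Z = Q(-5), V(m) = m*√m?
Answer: -57600*I ≈ -57600.0*I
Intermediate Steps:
V(m) = m^(3/2)
Z = 6
h = -96*I (h = (6*2)*(-4)^(3/2) = 12*(-8*I) = -96*I ≈ -96.0*I)
(Z*(6 + L(2))²)*h = (6*(6 + 4)²)*(-96*I) = (6*10²)*(-96*I) = (6*100)*(-96*I) = 600*(-96*I) = -57600*I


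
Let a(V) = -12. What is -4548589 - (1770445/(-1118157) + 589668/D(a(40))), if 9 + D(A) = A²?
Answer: -76363783056184/16772355 ≈ -4.5530e+6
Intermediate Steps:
D(A) = -9 + A²
-4548589 - (1770445/(-1118157) + 589668/D(a(40))) = -4548589 - (1770445/(-1118157) + 589668/(-9 + (-12)²)) = -4548589 - (1770445*(-1/1118157) + 589668/(-9 + 144)) = -4548589 - (-1770445/1118157 + 589668/135) = -4548589 - (-1770445/1118157 + 589668*(1/135)) = -4548589 - (-1770445/1118157 + 196556/45) = -4548589 - 1*73233599089/16772355 = -4548589 - 73233599089/16772355 = -76363783056184/16772355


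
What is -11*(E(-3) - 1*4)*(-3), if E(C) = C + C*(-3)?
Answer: 66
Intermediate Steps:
E(C) = -2*C (E(C) = C - 3*C = -2*C)
-11*(E(-3) - 1*4)*(-3) = -11*(-2*(-3) - 1*4)*(-3) = -11*(6 - 4)*(-3) = -22*(-3) = -11*(-6) = 66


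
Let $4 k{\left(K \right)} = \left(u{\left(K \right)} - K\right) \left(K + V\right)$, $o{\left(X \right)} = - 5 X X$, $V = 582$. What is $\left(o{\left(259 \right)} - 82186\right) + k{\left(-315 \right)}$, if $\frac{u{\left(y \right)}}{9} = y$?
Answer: $-585801$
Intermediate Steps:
$u{\left(y \right)} = 9 y$
$o{\left(X \right)} = - 5 X^{2}$
$k{\left(K \right)} = 2 K \left(582 + K\right)$ ($k{\left(K \right)} = \frac{\left(9 K - K\right) \left(K + 582\right)}{4} = \frac{8 K \left(582 + K\right)}{4} = 2 K \left(582 + K\right)$)
$\left(o{\left(259 \right)} - 82186\right) + k{\left(-315 \right)} = \left(- 5 \cdot 259^{2} - 82186\right) + 2 \left(-315\right) \left(582 - 315\right) = \left(\left(-5\right) 67081 - 82186\right) + 2 \left(-315\right) 267 = \left(-335405 - 82186\right) - 168210 = -417591 - 168210 = -585801$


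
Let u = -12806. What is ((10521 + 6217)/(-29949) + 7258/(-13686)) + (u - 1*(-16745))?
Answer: 269013134506/68313669 ≈ 3937.9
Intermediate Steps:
((10521 + 6217)/(-29949) + 7258/(-13686)) + (u - 1*(-16745)) = ((10521 + 6217)/(-29949) + 7258/(-13686)) + (-12806 - 1*(-16745)) = (16738*(-1/29949) + 7258*(-1/13686)) + (-12806 + 16745) = (-16738/29949 - 3629/6843) + 3939 = -74407685/68313669 + 3939 = 269013134506/68313669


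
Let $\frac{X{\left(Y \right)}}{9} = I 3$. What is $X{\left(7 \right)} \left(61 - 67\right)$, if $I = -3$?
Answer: $486$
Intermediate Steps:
$X{\left(Y \right)} = -81$ ($X{\left(Y \right)} = 9 \left(\left(-3\right) 3\right) = 9 \left(-9\right) = -81$)
$X{\left(7 \right)} \left(61 - 67\right) = - 81 \left(61 - 67\right) = \left(-81\right) \left(-6\right) = 486$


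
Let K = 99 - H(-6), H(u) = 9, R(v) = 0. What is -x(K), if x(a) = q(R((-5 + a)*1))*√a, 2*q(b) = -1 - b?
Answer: 3*√10/2 ≈ 4.7434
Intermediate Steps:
q(b) = -½ - b/2 (q(b) = (-1 - b)/2 = -½ - b/2)
K = 90 (K = 99 - 1*9 = 99 - 9 = 90)
x(a) = -√a/2 (x(a) = (-½ - ½*0)*√a = (-½ + 0)*√a = -√a/2)
-x(K) = -(-1)*√90/2 = -(-1)*3*√10/2 = -(-3)*√10/2 = 3*√10/2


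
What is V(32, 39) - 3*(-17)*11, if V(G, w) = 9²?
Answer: 642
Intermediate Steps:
V(G, w) = 81
V(32, 39) - 3*(-17)*11 = 81 - 3*(-17)*11 = 81 - (-51)*11 = 81 - 1*(-561) = 81 + 561 = 642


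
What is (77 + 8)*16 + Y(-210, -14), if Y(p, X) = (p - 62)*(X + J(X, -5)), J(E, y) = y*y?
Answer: -1632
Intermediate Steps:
J(E, y) = y²
Y(p, X) = (-62 + p)*(25 + X) (Y(p, X) = (p - 62)*(X + (-5)²) = (-62 + p)*(X + 25) = (-62 + p)*(25 + X))
(77 + 8)*16 + Y(-210, -14) = (77 + 8)*16 + (-1550 - 62*(-14) + 25*(-210) - 14*(-210)) = 85*16 + (-1550 + 868 - 5250 + 2940) = 1360 - 2992 = -1632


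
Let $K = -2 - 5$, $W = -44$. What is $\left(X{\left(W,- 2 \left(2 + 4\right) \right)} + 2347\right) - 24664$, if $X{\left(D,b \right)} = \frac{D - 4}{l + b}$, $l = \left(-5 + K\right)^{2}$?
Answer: $- \frac{245491}{11} \approx -22317.0$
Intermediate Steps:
$K = -7$ ($K = -2 - 5 = -7$)
$l = 144$ ($l = \left(-5 - 7\right)^{2} = \left(-12\right)^{2} = 144$)
$X{\left(D,b \right)} = \frac{-4 + D}{144 + b}$ ($X{\left(D,b \right)} = \frac{D - 4}{144 + b} = \frac{-4 + D}{144 + b}$)
$\left(X{\left(W,- 2 \left(2 + 4\right) \right)} + 2347\right) - 24664 = \left(\frac{-4 - 44}{144 - 2 \left(2 + 4\right)} + 2347\right) - 24664 = \left(\frac{1}{144 - 12} \left(-48\right) + 2347\right) - 24664 = \left(\frac{1}{132} \left(-48\right) + 2347\right) - 24664 = \left(- \frac{4}{11} + 2347\right) - 24664 = \frac{25813}{11} - 24664 = - \frac{245491}{11}$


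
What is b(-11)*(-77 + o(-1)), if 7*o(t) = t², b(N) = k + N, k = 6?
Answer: 2690/7 ≈ 384.29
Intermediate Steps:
b(N) = 6 + N
o(t) = t²/7
b(-11)*(-77 + o(-1)) = (6 - 11)*(-77 + (⅐)*(-1)²) = -5*(-77 + (⅐)*1) = -5*(-77 + ⅐) = -5*(-538/7) = 2690/7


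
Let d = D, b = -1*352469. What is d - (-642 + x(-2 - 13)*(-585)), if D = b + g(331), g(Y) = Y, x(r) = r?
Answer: -360271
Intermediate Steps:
b = -352469
D = -352138 (D = -352469 + 331 = -352138)
d = -352138
d - (-642 + x(-2 - 13)*(-585)) = -352138 - (-642 + (-2 - 13)*(-585)) = -352138 - (-642 - 15*(-585)) = -352138 - (-642 + 8775) = -352138 - 1*8133 = -352138 - 8133 = -360271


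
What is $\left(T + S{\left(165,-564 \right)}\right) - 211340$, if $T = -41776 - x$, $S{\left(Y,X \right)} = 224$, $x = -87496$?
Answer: $-165396$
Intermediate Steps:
$T = 45720$ ($T = -41776 - -87496 = -41776 + 87496 = 45720$)
$\left(T + S{\left(165,-564 \right)}\right) - 211340 = \left(45720 + 224\right) - 211340 = 45944 - 211340 = -165396$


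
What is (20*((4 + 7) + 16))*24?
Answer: 12960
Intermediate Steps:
(20*((4 + 7) + 16))*24 = (20*(11 + 16))*24 = (20*27)*24 = 540*24 = 12960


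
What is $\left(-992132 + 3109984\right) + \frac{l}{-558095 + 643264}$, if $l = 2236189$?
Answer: $\frac{180377573177}{85169} \approx 2.1179 \cdot 10^{6}$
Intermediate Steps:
$\left(-992132 + 3109984\right) + \frac{l}{-558095 + 643264} = \left(-992132 + 3109984\right) + \frac{2236189}{-558095 + 643264} = 2117852 + \frac{2236189}{85169} = \frac{180377573177}{85169}$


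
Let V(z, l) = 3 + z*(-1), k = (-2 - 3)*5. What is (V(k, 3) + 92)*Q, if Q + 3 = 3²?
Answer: 720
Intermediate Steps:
k = -25 (k = -5*5 = -25)
V(z, l) = 3 - z
Q = 6 (Q = -3 + 3² = -3 + 9 = 6)
(V(k, 3) + 92)*Q = ((3 - 1*(-25)) + 92)*6 = ((3 + 25) + 92)*6 = (28 + 92)*6 = 120*6 = 720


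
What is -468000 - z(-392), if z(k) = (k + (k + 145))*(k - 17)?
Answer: -729351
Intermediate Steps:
z(k) = (-17 + k)*(145 + 2*k) (z(k) = (k + (145 + k))*(-17 + k) = (145 + 2*k)*(-17 + k) = (-17 + k)*(145 + 2*k))
-468000 - z(-392) = -468000 - (-2465 + 2*(-392)² + 111*(-392)) = -468000 - (-2465 + 2*153664 - 43512) = -468000 - (-2465 + 307328 - 43512) = -468000 - 1*261351 = -468000 - 261351 = -729351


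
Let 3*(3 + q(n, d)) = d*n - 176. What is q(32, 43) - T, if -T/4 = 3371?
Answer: 13881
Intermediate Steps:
q(n, d) = -185/3 + d*n/3 (q(n, d) = -3 + (d*n - 176)/3 = -3 + (-176 + d*n)/3 = -3 + (-176/3 + d*n/3) = -185/3 + d*n/3)
T = -13484 (T = -4*3371 = -13484)
q(32, 43) - T = (-185/3 + (1/3)*43*32) - 1*(-13484) = (-185/3 + 1376/3) + 13484 = 397 + 13484 = 13881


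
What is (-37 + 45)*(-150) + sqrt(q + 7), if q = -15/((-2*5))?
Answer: -1200 + sqrt(34)/2 ≈ -1197.1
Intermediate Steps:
q = 3/2 (q = -15/(-10) = -15*(-1/10) = 3/2 ≈ 1.5000)
(-37 + 45)*(-150) + sqrt(q + 7) = (-37 + 45)*(-150) + sqrt(3/2 + 7) = 8*(-150) + sqrt(17/2) = -1200 + sqrt(34)/2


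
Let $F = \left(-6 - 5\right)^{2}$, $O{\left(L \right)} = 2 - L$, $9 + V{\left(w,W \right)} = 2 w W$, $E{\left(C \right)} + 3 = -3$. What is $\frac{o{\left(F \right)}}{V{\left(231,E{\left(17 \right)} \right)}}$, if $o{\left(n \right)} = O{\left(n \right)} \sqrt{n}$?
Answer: $\frac{1309}{2781} \approx 0.47069$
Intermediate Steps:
$E{\left(C \right)} = -6$ ($E{\left(C \right)} = -3 - 3 = -6$)
$V{\left(w,W \right)} = -9 + 2 W w$ ($V{\left(w,W \right)} = -9 + 2 w W = -9 + 2 W w$)
$F = 121$ ($F = \left(-11\right)^{2} = 121$)
$o{\left(n \right)} = \sqrt{n} \left(2 - n\right)$ ($o{\left(n \right)} = \left(2 - n\right) \sqrt{n} = \sqrt{n} \left(2 - n\right)$)
$\frac{o{\left(F \right)}}{V{\left(231,E{\left(17 \right)} \right)}} = \frac{\sqrt{121} \left(2 - 121\right)}{-9 + 2 \left(-6\right) 231} = \frac{11 \left(2 - 121\right)}{-9 - 2772} = \frac{11 \left(-119\right)}{-2781} = \left(-1309\right) \left(- \frac{1}{2781}\right) = \frac{1309}{2781}$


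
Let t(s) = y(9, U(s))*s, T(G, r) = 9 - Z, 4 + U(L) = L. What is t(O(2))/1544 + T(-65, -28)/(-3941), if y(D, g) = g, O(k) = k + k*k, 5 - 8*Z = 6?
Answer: 33203/6084904 ≈ 0.0054566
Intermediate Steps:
Z = -1/8 (Z = 5/8 - 1/8*6 = 5/8 - 3/4 = -1/8 ≈ -0.12500)
O(k) = k + k**2
U(L) = -4 + L
T(G, r) = 73/8 (T(G, r) = 9 - 1*(-1/8) = 9 + 1/8 = 73/8)
t(s) = s*(-4 + s) (t(s) = (-4 + s)*s = s*(-4 + s))
t(O(2))/1544 + T(-65, -28)/(-3941) = ((2*(1 + 2))*(-4 + 2*(1 + 2)))/1544 + (73/8)/(-3941) = ((2*3)*(-4 + 2*3))*(1/1544) + (73/8)*(-1/3941) = (6*(-4 + 6))*(1/1544) - 73/31528 = (6*2)*(1/1544) - 73/31528 = 12*(1/1544) - 73/31528 = 3/386 - 73/31528 = 33203/6084904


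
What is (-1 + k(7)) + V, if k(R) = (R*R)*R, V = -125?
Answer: 217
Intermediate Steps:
k(R) = R³ (k(R) = R²*R = R³)
(-1 + k(7)) + V = (-1 + 7³) - 125 = (-1 + 343) - 125 = 342 - 125 = 217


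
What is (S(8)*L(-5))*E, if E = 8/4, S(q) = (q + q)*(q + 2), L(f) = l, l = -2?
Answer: -640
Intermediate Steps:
L(f) = -2
S(q) = 2*q*(2 + q) (S(q) = (2*q)*(2 + q) = 2*q*(2 + q))
E = 2 (E = 8*(¼) = 2)
(S(8)*L(-5))*E = ((2*8*(2 + 8))*(-2))*2 = ((2*8*10)*(-2))*2 = (160*(-2))*2 = -320*2 = -640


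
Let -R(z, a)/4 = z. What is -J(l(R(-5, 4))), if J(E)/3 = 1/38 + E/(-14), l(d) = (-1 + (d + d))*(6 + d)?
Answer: 57777/266 ≈ 217.21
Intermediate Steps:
R(z, a) = -4*z
l(d) = (-1 + 2*d)*(6 + d)
J(E) = 3/38 - 3*E/14 (J(E) = 3*(1/38 + E/(-14)) = 3*(1*(1/38) + E*(-1/14)) = 3*(1/38 - E/14) = 3/38 - 3*E/14)
-J(l(R(-5, 4))) = -(3/38 - 3*(-6 + 2*(-4*(-5))**2 + 11*(-4*(-5)))/14) = -(3/38 - 3*(-6 + 2*20**2 + 11*20)/14) = -(3/38 - 3*(-6 + 2*400 + 220)/14) = -(3/38 - 3*(-6 + 800 + 220)/14) = -(3/38 - 3/14*1014) = -(3/38 - 1521/7) = -1*(-57777/266) = 57777/266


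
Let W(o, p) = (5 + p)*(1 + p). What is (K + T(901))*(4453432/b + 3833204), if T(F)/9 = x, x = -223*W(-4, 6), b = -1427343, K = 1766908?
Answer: 8821742325898146260/1427343 ≈ 6.1805e+12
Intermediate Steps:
W(o, p) = (1 + p)*(5 + p)
x = -17171 (x = -223*(5 + 6**2 + 6*6) = -223*(5 + 36 + 36) = -223*77 = -17171)
T(F) = -154539 (T(F) = 9*(-17171) = -154539)
(K + T(901))*(4453432/b + 3833204) = (1766908 - 154539)*(4453432/(-1427343) + 3833204) = 1612369*(4453432*(-1/1427343) + 3833204) = 1612369*(-4453432/1427343 + 3833204) = 1612369*(5471292443540/1427343) = 8821742325898146260/1427343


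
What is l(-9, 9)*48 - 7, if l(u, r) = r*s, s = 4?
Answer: 1721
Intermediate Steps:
l(u, r) = 4*r (l(u, r) = r*4 = 4*r)
l(-9, 9)*48 - 7 = (4*9)*48 - 7 = 36*48 - 7 = 1728 - 7 = 1721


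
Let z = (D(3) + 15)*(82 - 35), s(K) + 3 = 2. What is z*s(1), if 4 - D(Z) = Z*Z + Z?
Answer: -329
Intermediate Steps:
D(Z) = 4 - Z - Z² (D(Z) = 4 - (Z*Z + Z) = 4 - (Z² + Z) = 4 - (Z + Z²) = 4 + (-Z - Z²) = 4 - Z - Z²)
s(K) = -1 (s(K) = -3 + 2 = -1)
z = 329 (z = ((4 - 1*3 - 1*3²) + 15)*(82 - 35) = ((4 - 3 - 1*9) + 15)*47 = ((4 - 3 - 9) + 15)*47 = (-8 + 15)*47 = 7*47 = 329)
z*s(1) = 329*(-1) = -329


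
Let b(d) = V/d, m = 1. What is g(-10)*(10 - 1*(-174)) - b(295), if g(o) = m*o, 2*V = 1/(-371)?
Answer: -402757599/218890 ≈ -1840.0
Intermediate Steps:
V = -1/742 (V = (1/2)/(-371) = (1/2)*(-1/371) = -1/742 ≈ -0.0013477)
g(o) = o (g(o) = 1*o = o)
b(d) = -1/(742*d)
g(-10)*(10 - 1*(-174)) - b(295) = -10*(10 - 1*(-174)) - (-1)/(742*295) = -10*(10 + 174) - (-1)/(742*295) = -10*184 - 1*(-1/218890) = -1840 + 1/218890 = -402757599/218890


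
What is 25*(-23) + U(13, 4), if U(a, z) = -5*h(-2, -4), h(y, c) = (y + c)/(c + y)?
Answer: -580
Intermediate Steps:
h(y, c) = 1 (h(y, c) = (c + y)/(c + y) = 1)
U(a, z) = -5 (U(a, z) = -5*1 = -5)
25*(-23) + U(13, 4) = 25*(-23) - 5 = -575 - 5 = -580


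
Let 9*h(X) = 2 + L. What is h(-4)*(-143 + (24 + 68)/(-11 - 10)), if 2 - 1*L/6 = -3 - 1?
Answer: -117610/189 ≈ -622.28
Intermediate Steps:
L = 36 (L = 12 - 6*(-3 - 1) = 12 - 6*(-4) = 12 + 24 = 36)
h(X) = 38/9 (h(X) = (2 + 36)/9 = (⅑)*38 = 38/9)
h(-4)*(-143 + (24 + 68)/(-11 - 10)) = 38*(-143 + (24 + 68)/(-11 - 10))/9 = 38*(-143 + 92/(-21))/9 = 38*(-143 + 92*(-1/21))/9 = 38*(-143 - 92/21)/9 = (38/9)*(-3095/21) = -117610/189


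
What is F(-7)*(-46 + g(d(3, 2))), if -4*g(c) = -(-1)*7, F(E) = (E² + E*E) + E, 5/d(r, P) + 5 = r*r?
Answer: -17381/4 ≈ -4345.3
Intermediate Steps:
d(r, P) = 5/(-5 + r²) (d(r, P) = 5/(-5 + r*r) = 5/(-5 + r²))
F(E) = E + 2*E² (F(E) = (E² + E²) + E = 2*E² + E = E + 2*E²)
g(c) = -7/4 (g(c) = -(-1)*(-1*7)/4 = -(-1)*(-7)/4 = -¼*7 = -7/4)
F(-7)*(-46 + g(d(3, 2))) = (-7*(1 + 2*(-7)))*(-46 - 7/4) = -7*(1 - 14)*(-191/4) = -7*(-13)*(-191/4) = 91*(-191/4) = -17381/4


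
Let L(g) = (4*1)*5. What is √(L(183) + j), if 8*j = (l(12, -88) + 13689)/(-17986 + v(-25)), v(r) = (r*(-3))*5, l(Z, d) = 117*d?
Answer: √99127634474/70444 ≈ 4.4694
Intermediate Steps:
L(g) = 20 (L(g) = 4*5 = 20)
v(r) = -15*r (v(r) = -3*r*5 = -15*r)
j = -3393/140888 (j = ((117*(-88) + 13689)/(-17986 - 15*(-25)))/8 = ((-10296 + 13689)/(-17986 + 375))/8 = (3393/(-17611))/8 = (3393*(-1/17611))/8 = (⅛)*(-3393/17611) = -3393/140888 ≈ -0.024083)
√(L(183) + j) = √(20 - 3393/140888) = √(2814367/140888) = √99127634474/70444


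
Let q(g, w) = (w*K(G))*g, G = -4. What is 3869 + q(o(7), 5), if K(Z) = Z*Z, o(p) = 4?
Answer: 4189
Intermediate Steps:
K(Z) = Z²
q(g, w) = 16*g*w (q(g, w) = (w*(-4)²)*g = (w*16)*g = (16*w)*g = 16*g*w)
3869 + q(o(7), 5) = 3869 + 16*4*5 = 3869 + 320 = 4189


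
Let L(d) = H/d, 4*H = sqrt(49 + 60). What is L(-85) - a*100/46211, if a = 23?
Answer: -2300/46211 - sqrt(109)/340 ≈ -0.080478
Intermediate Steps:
H = sqrt(109)/4 (H = sqrt(49 + 60)/4 = sqrt(109)/4 ≈ 2.6101)
L(d) = sqrt(109)/(4*d) (L(d) = (sqrt(109)/4)/d = sqrt(109)/(4*d))
L(-85) - a*100/46211 = (1/4)*sqrt(109)/(-85) - 23*100/46211 = (1/4)*sqrt(109)*(-1/85) - 2300/46211 = -sqrt(109)/340 - 1*2300/46211 = -sqrt(109)/340 - 2300/46211 = -2300/46211 - sqrt(109)/340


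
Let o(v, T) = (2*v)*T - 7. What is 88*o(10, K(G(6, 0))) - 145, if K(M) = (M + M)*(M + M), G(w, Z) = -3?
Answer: 62599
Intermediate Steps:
K(M) = 4*M² (K(M) = (2*M)*(2*M) = 4*M²)
o(v, T) = -7 + 2*T*v (o(v, T) = 2*T*v - 7 = -7 + 2*T*v)
88*o(10, K(G(6, 0))) - 145 = 88*(-7 + 2*(4*(-3)²)*10) - 145 = 88*(-7 + 2*(4*9)*10) - 145 = 88*(-7 + 2*36*10) - 145 = 88*(-7 + 720) - 145 = 88*713 - 145 = 62744 - 145 = 62599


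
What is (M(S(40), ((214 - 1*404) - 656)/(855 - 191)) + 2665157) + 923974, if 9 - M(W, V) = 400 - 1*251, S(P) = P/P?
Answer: 3588991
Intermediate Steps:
S(P) = 1
M(W, V) = -140 (M(W, V) = 9 - (400 - 1*251) = 9 - (400 - 251) = 9 - 1*149 = 9 - 149 = -140)
(M(S(40), ((214 - 1*404) - 656)/(855 - 191)) + 2665157) + 923974 = (-140 + 2665157) + 923974 = 2665017 + 923974 = 3588991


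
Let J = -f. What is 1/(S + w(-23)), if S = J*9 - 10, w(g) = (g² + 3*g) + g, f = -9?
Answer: 1/508 ≈ 0.0019685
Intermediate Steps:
J = 9 (J = -1*(-9) = 9)
w(g) = g² + 4*g
S = 71 (S = 9*9 - 10 = 81 - 10 = 71)
1/(S + w(-23)) = 1/(71 - 23*(4 - 23)) = 1/(71 - 23*(-19)) = 1/(71 + 437) = 1/508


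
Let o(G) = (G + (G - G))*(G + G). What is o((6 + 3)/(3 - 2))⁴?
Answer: 688747536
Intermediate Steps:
o(G) = 2*G² (o(G) = (G + 0)*(2*G) = G*(2*G) = 2*G²)
o((6 + 3)/(3 - 2))⁴ = (2*((6 + 3)/(3 - 2))²)⁴ = (2*(9/1)²)⁴ = (2*(9*1)²)⁴ = (2*9²)⁴ = (2*81)⁴ = 162⁴ = 688747536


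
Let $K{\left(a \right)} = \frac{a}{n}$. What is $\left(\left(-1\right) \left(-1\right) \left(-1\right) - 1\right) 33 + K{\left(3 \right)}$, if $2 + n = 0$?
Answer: $- \frac{135}{2} \approx -67.5$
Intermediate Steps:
$n = -2$ ($n = -2 + 0 = -2$)
$K{\left(a \right)} = - \frac{a}{2}$ ($K{\left(a \right)} = \frac{a}{-2} = a \left(- \frac{1}{2}\right) = - \frac{a}{2}$)
$\left(\left(-1\right) \left(-1\right) \left(-1\right) - 1\right) 33 + K{\left(3 \right)} = \left(\left(-1\right) \left(-1\right) \left(-1\right) - 1\right) 33 - \frac{3}{2} = \left(1 \left(-1\right) - 1\right) 33 - \frac{3}{2} = \left(-1 - 1\right) 33 - \frac{3}{2} = \left(-2\right) 33 - \frac{3}{2} = -66 - \frac{3}{2} = - \frac{135}{2}$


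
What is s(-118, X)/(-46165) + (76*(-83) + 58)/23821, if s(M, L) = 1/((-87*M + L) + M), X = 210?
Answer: -426943815903/1627236569210 ≈ -0.26237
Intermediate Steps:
s(M, L) = 1/(L - 86*M) (s(M, L) = 1/((L - 87*M) + M) = 1/(L - 86*M))
s(-118, X)/(-46165) + (76*(-83) + 58)/23821 = 1/((210 - 86*(-118))*(-46165)) + (76*(-83) + 58)/23821 = -1/46165/(210 + 10148) + (-6308 + 58)*(1/23821) = -1/46165/10358 - 6250*1/23821 = (1/10358)*(-1/46165) - 6250/23821 = -1/478177070 - 6250/23821 = -426943815903/1627236569210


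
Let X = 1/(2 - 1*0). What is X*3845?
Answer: 3845/2 ≈ 1922.5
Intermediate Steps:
X = ½ (X = 1/(2 + 0) = 1/2 = ½ ≈ 0.50000)
X*3845 = (½)*3845 = 3845/2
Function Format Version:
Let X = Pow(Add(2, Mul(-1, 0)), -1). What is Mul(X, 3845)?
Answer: Rational(3845, 2) ≈ 1922.5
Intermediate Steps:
X = Rational(1, 2) (X = Pow(Add(2, 0), -1) = Pow(2, -1) = Rational(1, 2) ≈ 0.50000)
Mul(X, 3845) = Mul(Rational(1, 2), 3845) = Rational(3845, 2)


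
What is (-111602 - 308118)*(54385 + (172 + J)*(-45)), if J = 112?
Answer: -17462450600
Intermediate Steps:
(-111602 - 308118)*(54385 + (172 + J)*(-45)) = (-111602 - 308118)*(54385 + (172 + 112)*(-45)) = -419720*(54385 + 284*(-45)) = -419720*(54385 - 12780) = -419720*41605 = -17462450600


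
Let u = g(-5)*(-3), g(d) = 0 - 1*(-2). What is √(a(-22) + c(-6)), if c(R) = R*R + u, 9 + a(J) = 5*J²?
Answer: √2441 ≈ 49.406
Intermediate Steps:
g(d) = 2 (g(d) = 0 + 2 = 2)
a(J) = -9 + 5*J²
u = -6 (u = 2*(-3) = -6)
c(R) = -6 + R² (c(R) = R*R - 6 = R² - 6 = -6 + R²)
√(a(-22) + c(-6)) = √((-9 + 5*(-22)²) + (-6 + (-6)²)) = √((-9 + 5*484) + (-6 + 36)) = √((-9 + 2420) + 30) = √(2411 + 30) = √2441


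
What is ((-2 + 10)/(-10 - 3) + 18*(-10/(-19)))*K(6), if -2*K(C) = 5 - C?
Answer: 1094/247 ≈ 4.4292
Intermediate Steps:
K(C) = -5/2 + C/2 (K(C) = -(5 - C)/2 = -5/2 + C/2)
((-2 + 10)/(-10 - 3) + 18*(-10/(-19)))*K(6) = ((-2 + 10)/(-10 - 3) + 18*(-10/(-19)))*(-5/2 + (½)*6) = (8/(-13) + 18*(-10*(-1/19)))*(-5/2 + 3) = (8*(-1/13) + 18*(10/19))*(½) = (-8/13 + 180/19)*(½) = (2188/247)*(½) = 1094/247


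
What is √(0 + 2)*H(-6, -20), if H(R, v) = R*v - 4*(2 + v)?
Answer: 192*√2 ≈ 271.53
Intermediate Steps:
H(R, v) = -8 - 4*v + R*v (H(R, v) = R*v + (-8 - 4*v) = -8 - 4*v + R*v)
√(0 + 2)*H(-6, -20) = √(0 + 2)*(-8 - 4*(-20) - 6*(-20)) = √2*(-8 + 80 + 120) = √2*192 = 192*√2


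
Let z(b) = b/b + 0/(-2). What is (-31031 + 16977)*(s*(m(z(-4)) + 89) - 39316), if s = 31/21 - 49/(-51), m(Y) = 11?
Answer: 65345534616/119 ≈ 5.4912e+8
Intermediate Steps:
z(b) = 1 (z(b) = 1 + 0*(-½) = 1 + 0 = 1)
s = 290/119 (s = 31*(1/21) - 49*(-1/51) = 31/21 + 49/51 = 290/119 ≈ 2.4370)
(-31031 + 16977)*(s*(m(z(-4)) + 89) - 39316) = (-31031 + 16977)*(290*(11 + 89)/119 - 39316) = -14054*((290/119)*100 - 39316) = -14054*(29000/119 - 39316) = -14054*(-4649604/119) = 65345534616/119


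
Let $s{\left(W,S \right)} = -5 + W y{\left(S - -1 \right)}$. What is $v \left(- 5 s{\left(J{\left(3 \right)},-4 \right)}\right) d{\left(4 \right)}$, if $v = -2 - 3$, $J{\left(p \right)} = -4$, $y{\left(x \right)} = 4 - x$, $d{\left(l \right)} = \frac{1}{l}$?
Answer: $- \frac{825}{4} \approx -206.25$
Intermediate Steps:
$s{\left(W,S \right)} = -5 + W \left(3 - S\right)$ ($s{\left(W,S \right)} = -5 + W \left(4 - \left(S - -1\right)\right) = -5 + W \left(4 - \left(S + 1\right)\right) = -5 + W \left(4 - \left(1 + S\right)\right) = -5 + W \left(3 - S\right)$)
$v = -5$
$v \left(- 5 s{\left(J{\left(3 \right)},-4 \right)}\right) d{\left(4 \right)} = \frac{\left(-5\right) \left(- 5 \left(-5 - - 4 \left(-3 - 4\right)\right)\right)}{4} = - 5 \left(- 5 \left(-5 - \left(-4\right) \left(-7\right)\right)\right) \frac{1}{4} = - 5 \left(- 5 \left(-5 - 28\right)\right) \frac{1}{4} = - 5 \left(\left(-5\right) \left(-33\right)\right) \frac{1}{4} = \left(-5\right) 165 \cdot \frac{1}{4} = \left(-825\right) \frac{1}{4} = - \frac{825}{4}$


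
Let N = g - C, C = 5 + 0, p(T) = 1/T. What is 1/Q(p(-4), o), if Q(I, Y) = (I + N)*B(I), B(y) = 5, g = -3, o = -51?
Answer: -4/165 ≈ -0.024242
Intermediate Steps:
C = 5
N = -8 (N = -3 - 1*5 = -3 - 5 = -8)
Q(I, Y) = -40 + 5*I (Q(I, Y) = (I - 8)*5 = (-8 + I)*5 = -40 + 5*I)
1/Q(p(-4), o) = 1/(-40 + 5/(-4)) = 1/(-40 + 5*(-1/4)) = 1/(-40 - 5/4) = 1/(-165/4) = -4/165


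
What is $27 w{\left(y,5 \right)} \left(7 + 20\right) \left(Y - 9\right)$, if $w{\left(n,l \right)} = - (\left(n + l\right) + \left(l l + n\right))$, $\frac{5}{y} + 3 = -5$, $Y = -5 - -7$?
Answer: $\frac{586845}{4} \approx 1.4671 \cdot 10^{5}$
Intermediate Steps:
$Y = 2$ ($Y = -5 + 7 = 2$)
$y = - \frac{5}{8}$ ($y = \frac{5}{-3 - 5} = \frac{5}{-8} = 5 \left(- \frac{1}{8}\right) = - \frac{5}{8} \approx -0.625$)
$w{\left(n,l \right)} = - l - l^{2} - 2 n$ ($w{\left(n,l \right)} = - (\left(l + n\right) + \left(l^{2} + n\right)) = - (\left(l + n\right) + \left(n + l^{2}\right)) = - (l + l^{2} + 2 n) = - l - l^{2} - 2 n$)
$27 w{\left(y,5 \right)} \left(7 + 20\right) \left(Y - 9\right) = 27 \left(\left(-1\right) 5 - 5^{2} - - \frac{5}{4}\right) \left(7 + 20\right) \left(2 - 9\right) = 27 \left(-5 - 25 + \frac{5}{4}\right) 27 \left(-7\right) = 27 \left(-5 - 25 + \frac{5}{4}\right) \left(-189\right) = 27 \left(- \frac{115}{4}\right) \left(-189\right) = \left(- \frac{3105}{4}\right) \left(-189\right) = \frac{586845}{4}$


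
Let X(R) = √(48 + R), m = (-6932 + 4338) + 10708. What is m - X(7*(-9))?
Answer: 8114 - I*√15 ≈ 8114.0 - 3.873*I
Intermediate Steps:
m = 8114 (m = -2594 + 10708 = 8114)
m - X(7*(-9)) = 8114 - √(48 + 7*(-9)) = 8114 - √(48 - 63) = 8114 - √(-15) = 8114 - I*√15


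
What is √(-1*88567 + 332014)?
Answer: √243447 ≈ 493.40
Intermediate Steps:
√(-1*88567 + 332014) = √(-88567 + 332014) = √243447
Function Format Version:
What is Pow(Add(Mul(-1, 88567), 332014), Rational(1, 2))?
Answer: Pow(243447, Rational(1, 2)) ≈ 493.40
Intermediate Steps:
Pow(Add(Mul(-1, 88567), 332014), Rational(1, 2)) = Pow(Add(-88567, 332014), Rational(1, 2)) = Pow(243447, Rational(1, 2))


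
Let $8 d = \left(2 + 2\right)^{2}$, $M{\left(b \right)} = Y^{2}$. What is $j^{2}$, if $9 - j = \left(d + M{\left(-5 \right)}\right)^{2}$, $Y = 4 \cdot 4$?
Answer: $4429568025$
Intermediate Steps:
$Y = 16$
$M{\left(b \right)} = 256$ ($M{\left(b \right)} = 16^{2} = 256$)
$d = 2$ ($d = \frac{\left(2 + 2\right)^{2}}{8} = \frac{4^{2}}{8} = \frac{1}{8} \cdot 16 = 2$)
$j = -66555$ ($j = 9 - \left(2 + 256\right)^{2} = 9 - 258^{2} = 9 - 66564 = -66555$)
$j^{2} = \left(-66555\right)^{2} = 4429568025$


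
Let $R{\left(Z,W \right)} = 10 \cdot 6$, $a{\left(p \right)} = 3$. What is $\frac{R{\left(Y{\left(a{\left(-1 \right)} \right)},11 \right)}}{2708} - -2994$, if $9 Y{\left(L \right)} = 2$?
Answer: $\frac{2026953}{677} \approx 2994.0$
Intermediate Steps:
$Y{\left(L \right)} = \frac{2}{9}$ ($Y{\left(L \right)} = \frac{1}{9} \cdot 2 = \frac{2}{9}$)
$R{\left(Z,W \right)} = 60$
$\frac{R{\left(Y{\left(a{\left(-1 \right)} \right)},11 \right)}}{2708} - -2994 = \frac{60}{2708} - -2994 = 60 \cdot \frac{1}{2708} + 2994 = \frac{15}{677} + 2994 = \frac{2026953}{677}$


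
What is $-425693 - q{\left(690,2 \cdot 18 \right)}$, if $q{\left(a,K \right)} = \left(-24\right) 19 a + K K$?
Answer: $-112349$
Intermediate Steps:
$q{\left(a,K \right)} = K^{2} - 456 a$ ($q{\left(a,K \right)} = - 456 a + K^{2} = K^{2} - 456 a$)
$-425693 - q{\left(690,2 \cdot 18 \right)} = -425693 - \left(\left(2 \cdot 18\right)^{2} - 314640\right) = -425693 - \left(36^{2} - 314640\right) = -425693 - \left(1296 - 314640\right) = -425693 - -313344 = -425693 + 313344 = -112349$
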